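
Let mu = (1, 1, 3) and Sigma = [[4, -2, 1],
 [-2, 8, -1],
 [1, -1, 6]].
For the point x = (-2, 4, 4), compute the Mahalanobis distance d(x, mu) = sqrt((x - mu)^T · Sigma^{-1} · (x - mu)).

Step 1 — centre the observation: (x - mu) = (-3, 3, 1).

Step 2 — invert Sigma (cofactor / det for 3×3, or solve directly):
  Sigma^{-1} = [[0.2938, 0.0688, -0.0375],
 [0.0687, 0.1438, 0.0125],
 [-0.0375, 0.0125, 0.175]].

Step 3 — form the quadratic (x - mu)^T · Sigma^{-1} · (x - mu):
  Sigma^{-1} · (x - mu) = (-0.7125, 0.2375, 0.325).
  (x - mu)^T · [Sigma^{-1} · (x - mu)] = (-3)·(-0.7125) + (3)·(0.2375) + (1)·(0.325) = 3.175.

Step 4 — take square root: d = √(3.175) ≈ 1.7819.

d(x, mu) = √(3.175) ≈ 1.7819


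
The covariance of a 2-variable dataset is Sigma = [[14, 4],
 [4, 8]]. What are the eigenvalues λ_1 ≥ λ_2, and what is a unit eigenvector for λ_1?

Step 1 — characteristic polynomial of 2×2 Sigma:
  det(Sigma - λI) = λ² - trace · λ + det = 0.
  trace = 14 + 8 = 22, det = 14·8 - (4)² = 96.
Step 2 — discriminant:
  Δ = trace² - 4·det = 484 - 384 = 100.
Step 3 — eigenvalues:
  λ = (trace ± √Δ)/2 = (22 ± 10)/2,
  λ_1 = 16,  λ_2 = 6.

Step 4 — unit eigenvector for λ_1: solve (Sigma - λ_1 I)v = 0. First row:
  (14 - 16)·v_x + (4)·v_y = 0, i.e. (-2)·v_x + (4)·v_y = 0,
  so v ∝ (b, λ_1 - a) = (4, 2) = u.
  ||u|| = √((4)² + (2)²) = √(20) ≈ 4.4721,
  v_1 = u/||u|| ≈ (0.8944, 0.4472) (||v_1|| = 1).

λ_1 = 16,  λ_2 = 6;  v_1 ≈ (0.8944, 0.4472)


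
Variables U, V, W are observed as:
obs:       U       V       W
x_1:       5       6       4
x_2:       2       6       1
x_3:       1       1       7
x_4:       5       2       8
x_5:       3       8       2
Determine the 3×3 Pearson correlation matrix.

Step 1 — column means:
  mean(U) = (5 + 2 + 1 + 5 + 3) / 5 = 16/5 = 3.2
  mean(V) = (6 + 6 + 1 + 2 + 8) / 5 = 23/5 = 4.6
  mean(W) = (4 + 1 + 7 + 8 + 2) / 5 = 22/5 = 4.4

Step 2 — sample variances and covariances s[i,j] = (1/(n-1)) · Σ_k (x_{k,i} - mean_i) · (x_{k,j} - mean_j), with n-1 = 4:
  s[U,U] = ((1.8)·(1.8) + (-1.2)·(-1.2) + (-2.2)·(-2.2) + (1.8)·(1.8) + (-0.2)·(-0.2)) / 4 = 12.8/4 = 3.2
  s[U,V] = ((1.8)·(1.4) + (-1.2)·(1.4) + (-2.2)·(-3.6) + (1.8)·(-2.6) + (-0.2)·(3.4)) / 4 = 3.4/4 = 0.85
  s[U,W] = ((1.8)·(-0.4) + (-1.2)·(-3.4) + (-2.2)·(2.6) + (1.8)·(3.6) + (-0.2)·(-2.4)) / 4 = 4.6/4 = 1.15
  s[V,V] = ((1.4)·(1.4) + (1.4)·(1.4) + (-3.6)·(-3.6) + (-2.6)·(-2.6) + (3.4)·(3.4)) / 4 = 35.2/4 = 8.8
  s[V,W] = ((1.4)·(-0.4) + (1.4)·(-3.4) + (-3.6)·(2.6) + (-2.6)·(3.6) + (3.4)·(-2.4)) / 4 = -32.2/4 = -8.05
  s[W,W] = ((-0.4)·(-0.4) + (-3.4)·(-3.4) + (2.6)·(2.6) + (3.6)·(3.6) + (-2.4)·(-2.4)) / 4 = 37.2/4 = 9.3
  Sample standard deviations s_i = √(s[i,i]):
  s(U) = √(3.2) = 1.7889
  s(V) = √(8.8) = 2.9665
  s(W) = √(9.3) = 3.0496

Step 3 — r_{ij} = s_{ij} / (s_i · s_j):
  r[U,U] = 1 (diagonal).
  r[U,V] = 0.85 / (1.7889 · 2.9665) = 0.85 / 5.3066 = 0.1602
  r[U,W] = 1.15 / (1.7889 · 3.0496) = 1.15 / 5.4553 = 0.2108
  r[V,V] = 1 (diagonal).
  r[V,W] = -8.05 / (2.9665 · 3.0496) = -8.05 / 9.0465 = -0.8898
  r[W,W] = 1 (diagonal).

R is symmetric with unit diagonal. Assembling:

R = [[1, 0.1602, 0.2108],
 [0.1602, 1, -0.8898],
 [0.2108, -0.8898, 1]]


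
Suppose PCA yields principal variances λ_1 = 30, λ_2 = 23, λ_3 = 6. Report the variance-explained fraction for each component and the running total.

Step 1 — total variance = trace(Sigma) = Σ λ_i = 30 + 23 + 6 = 59.

Step 2 — fraction explained by component i = λ_i / Σ λ:
  PC1: 30/59 = 0.5085
  PC2: 23/59 = 0.3898
  PC3: 6/59 = 0.1017

Step 3 — cumulative fraction after k components = (λ_1 + ... + λ_k) / Σ λ:
  k = 1: 30/59 = 0.5085
  k = 2: (30 + 23)/59 = 53/59 = 0.8983
  k = 3: (30 + 23 + 6)/59 = 59/59 = 1

Summary (fraction, with percent):

explained: PC1 0.5085 (50.85%), PC2 0.3898 (38.98%), PC3 0.1017 (10.17%);  cumulative: 0.5085, 0.8983, 1


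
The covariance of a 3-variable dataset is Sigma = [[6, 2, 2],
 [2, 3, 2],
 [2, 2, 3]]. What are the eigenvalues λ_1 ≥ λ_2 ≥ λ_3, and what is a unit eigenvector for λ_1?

Step 1 — characteristic polynomial p(λ) = det(λI - Sigma) = λ³ - tr·λ² + c_1·λ - det, where tr = trace, c_1 = sum of the principal 2×2 minors, det = det(Sigma):
  tr = 6 + 3 + 3 = 12,
  c_1 = (6·3 - (2)²) + (6·3 - (2)²) + (3·3 - (2)²) = 14 + 14 + 5 = 33,
  det = 6·(3·3 - (2)²) - (2)·((2)·3 - (2)·(2)) + (2)·((2)·(2) - 3·(2)) = 6·(5) - (2)·(2) + (2)·(-2) = 22.
  So p(λ) = λ³ - 12λ² + 33λ - 22.
Step 2 — look for an integer root (rational root theorem: any rational root is an integer divisor of 22). Testing λ = 1:
  p(1) = 1 - 12 + 33 - 22 = 0  ✓
  Dividing out (λ - 1): p(λ) = (λ - 1)(λ² - 11λ + 22).
Step 3 — remaining eigenvalues from the quadratic λ² - 11λ + 22 = 0:
  Δ = 11² - 4·22 = 121 - 88 = 33,  λ = (11 ± √33)/2 = (11 ± 5.7446)/2 ≈ 8.3723 or 2.6277.
  Sorted: λ_1 = 8.3723,  λ_2 = 2.6277,  λ_3 = 1  (check: sum = 12 = tr ✓).

Step 4 — unit eigenvector for λ_1 ≈ 8.3723: v spans the null space of (Sigma - λ_1 I), whose rows are
  r_1 = (-2.3723, 2, 2),  r_2 = (2, -5.3723, 2),  r_3 = (2, 2, -5.3723).
  v is orthogonal to every row, so take v ∝ r_1 × r_2 = ((2)·(2) - (2)·(-5.3723), (2)·(2) - (-2.3723)·(2), (-2.3723)·(-5.3723) - (2)·(2)) ≈ (14.7446, 8.7446, 8.7446).
  Let u = (14.7446, 8.7446, 8.7446).
  ||u|| = √((14.7446)² + (8.7446)² + (8.7446)²) = √(370.3369) ≈ 19.2441,  v_1 = u/||u|| ≈ (0.7662, 0.4544, 0.4544) (||v_1|| = 1).

λ_1 = 8.3723,  λ_2 = 2.6277,  λ_3 = 1;  v_1 ≈ (0.7662, 0.4544, 0.4544)


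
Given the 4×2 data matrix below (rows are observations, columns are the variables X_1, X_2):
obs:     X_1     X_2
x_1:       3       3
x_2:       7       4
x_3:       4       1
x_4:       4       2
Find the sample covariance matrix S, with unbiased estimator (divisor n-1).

Step 1 — column means:
  mean(X_1) = (3 + 7 + 4 + 4) / 4 = 18/4 = 4.5
  mean(X_2) = (3 + 4 + 1 + 2) / 4 = 10/4 = 2.5

Step 2 — sample covariance S[i,j] = (1/(n-1)) · Σ_k (x_{k,i} - mean_i) · (x_{k,j} - mean_j), with n-1 = 3.
  S[X_1,X_1] = ((-1.5)·(-1.5) + (2.5)·(2.5) + (-0.5)·(-0.5) + (-0.5)·(-0.5)) / 3 = 9/3 = 3
  S[X_1,X_2] = ((-1.5)·(0.5) + (2.5)·(1.5) + (-0.5)·(-1.5) + (-0.5)·(-0.5)) / 3 = 4/3 = 1.3333
  S[X_2,X_2] = ((0.5)·(0.5) + (1.5)·(1.5) + (-1.5)·(-1.5) + (-0.5)·(-0.5)) / 3 = 5/3 = 1.6667

S is symmetric (S[j,i] = S[i,j]). Assembling:

S = [[3, 1.3333],
 [1.3333, 1.6667]]


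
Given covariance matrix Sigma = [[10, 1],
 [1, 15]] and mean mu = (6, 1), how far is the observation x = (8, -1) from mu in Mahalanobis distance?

Step 1 — centre the observation: (x - mu) = (2, -2).

Step 2 — invert Sigma. det(Sigma) = 10·15 - (1)² = 149.
  Sigma^{-1} = (1/det) · [[d, -b], [-b, a]] = [[0.1007, -0.0067],
 [-0.0067, 0.0671]].

Step 3 — form the quadratic (x - mu)^T · Sigma^{-1} · (x - mu):
  Sigma^{-1} · (x - mu) = (0.2148, -0.1477).
  (x - mu)^T · [Sigma^{-1} · (x - mu)] = (2)·(0.2148) + (-2)·(-0.1477) = 0.7248.

Step 4 — take square root: d = √(0.7248) ≈ 0.8514.

d(x, mu) = √(0.7248) ≈ 0.8514


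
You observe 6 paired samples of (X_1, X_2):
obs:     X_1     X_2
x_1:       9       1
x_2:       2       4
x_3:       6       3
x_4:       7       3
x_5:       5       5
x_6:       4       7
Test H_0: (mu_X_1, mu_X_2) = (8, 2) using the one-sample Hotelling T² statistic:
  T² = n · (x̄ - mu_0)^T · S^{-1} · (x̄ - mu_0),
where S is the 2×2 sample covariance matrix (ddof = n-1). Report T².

Step 1 — sample mean vector:
  mean(X_1) = (9 + 2 + 6 + 7 + 5 + 4) / 6 = 33/6 = 5.5
  mean(X_2) = (1 + 4 + 3 + 3 + 5 + 7) / 6 = 23/6 = 3.8333
  x̄ = (5.5, 3.8333),  deviation x̄ - mu_0 = (5.5, 3.8333) - (8, 2) = (-2.5, 1.8333).

Step 2 — sample covariance matrix, S[i,j] = (1/(n-1)) · Σ_k (x_{k,i} - mean_i) · (x_{k,j} - mean_j), divisor n-1 = 5:
  S[X_1,X_1] = ((3.5)·(3.5) + (-3.5)·(-3.5) + (0.5)·(0.5) + (1.5)·(1.5) + (-0.5)·(-0.5) + (-1.5)·(-1.5)) / 5 = 29.5/5 = 5.9
  S[X_1,X_2] = ((3.5)·(-2.8333) + (-3.5)·(0.1667) + (0.5)·(-0.8333) + (1.5)·(-0.8333) + (-0.5)·(1.1667) + (-1.5)·(3.1667)) / 5 = -17.5/5 = -3.5
  S[X_2,X_2] = ((-2.8333)·(-2.8333) + (0.1667)·(0.1667) + (-0.8333)·(-0.8333) + (-0.8333)·(-0.8333) + (1.1667)·(1.1667) + (3.1667)·(3.1667)) / 5 = 20.8333/5 = 4.1667
  S = [[5.9, -3.5],
 [-3.5, 4.1667]].

Step 3 — invert S. det(S) = 5.9·4.1667 - (-3.5)² = 12.3333.
  S^{-1} = (1/det) · [[d, -b], [-b, a]] = [[0.3378, 0.2838],
 [0.2838, 0.4784]].

Step 4 — quadratic form (x̄ - mu_0)^T · S^{-1} · (x̄ - mu_0):
  S^{-1} · (x̄ - mu_0) = (-0.3243, 0.1676),
  (x̄ - mu_0)^T · [...] = (-2.5)·(-0.3243) + (1.8333)·(0.1676) = 1.118.

Step 5 — scale by n: T² = 6 · 1.118 = 6.7081.

T² ≈ 6.7081


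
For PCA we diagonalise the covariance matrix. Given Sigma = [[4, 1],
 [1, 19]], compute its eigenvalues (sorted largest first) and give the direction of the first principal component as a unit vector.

Step 1 — characteristic polynomial of 2×2 Sigma:
  det(Sigma - λI) = λ² - trace · λ + det = 0.
  trace = 4 + 19 = 23, det = 4·19 - (1)² = 75.
Step 2 — discriminant:
  Δ = trace² - 4·det = 529 - 300 = 229.
Step 3 — eigenvalues:
  λ = (trace ± √Δ)/2 = (23 ± 15.1327)/2,
  λ_1 = 19.0664,  λ_2 = 3.9336.

Step 4 — unit eigenvector for λ_1: solve (Sigma - λ_1 I)v = 0. First row:
  (4 - 19.0664)·v_x + (1)·v_y = 0, i.e. (-15.0664)·v_x + (1)·v_y = 0,
  so v ∝ (b, λ_1 - a) = (1, 15.0664) = u.
  ||u|| = √((1)² + (15.0664)²) = √(227.9956) ≈ 15.0995,
  v_1 = u/||u|| ≈ (0.0662, 0.9978) (||v_1|| = 1).

λ_1 = 19.0664,  λ_2 = 3.9336;  v_1 ≈ (0.0662, 0.9978)


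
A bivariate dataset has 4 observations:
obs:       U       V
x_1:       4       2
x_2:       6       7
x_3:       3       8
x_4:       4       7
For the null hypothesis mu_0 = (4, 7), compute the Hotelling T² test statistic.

Step 1 — sample mean vector:
  mean(U) = (4 + 6 + 3 + 4) / 4 = 17/4 = 4.25
  mean(V) = (2 + 7 + 8 + 7) / 4 = 24/4 = 6
  x̄ = (4.25, 6),  deviation x̄ - mu_0 = (4.25, 6) - (4, 7) = (0.25, -1).

Step 2 — sample covariance matrix, S[i,j] = (1/(n-1)) · Σ_k (x_{k,i} - mean_i) · (x_{k,j} - mean_j), divisor n-1 = 3:
  S[U,U] = ((-0.25)·(-0.25) + (1.75)·(1.75) + (-1.25)·(-1.25) + (-0.25)·(-0.25)) / 3 = 4.75/3 = 1.5833
  S[U,V] = ((-0.25)·(-4) + (1.75)·(1) + (-1.25)·(2) + (-0.25)·(1)) / 3 = 0/3 = 0
  S[V,V] = ((-4)·(-4) + (1)·(1) + (2)·(2) + (1)·(1)) / 3 = 22/3 = 7.3333
  S = [[1.5833, 0],
 [0, 7.3333]].

Step 3 — invert S. det(S) = 1.5833·7.3333 - (0)² = 11.6111.
  S^{-1} = (1/det) · [[d, -b], [-b, a]] = [[0.6316, 0],
 [0, 0.1364]].

Step 4 — quadratic form (x̄ - mu_0)^T · S^{-1} · (x̄ - mu_0):
  S^{-1} · (x̄ - mu_0) = (0.1579, -0.1364),
  (x̄ - mu_0)^T · [...] = (0.25)·(0.1579) + (-1)·(-0.1364) = 0.1758.

Step 5 — scale by n: T² = 4 · 0.1758 = 0.7033.

T² ≈ 0.7033


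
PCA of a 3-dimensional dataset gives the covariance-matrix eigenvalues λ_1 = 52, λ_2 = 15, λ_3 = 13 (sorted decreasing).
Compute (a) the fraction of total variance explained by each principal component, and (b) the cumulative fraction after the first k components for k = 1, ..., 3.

Step 1 — total variance = trace(Sigma) = Σ λ_i = 52 + 15 + 13 = 80.

Step 2 — fraction explained by component i = λ_i / Σ λ:
  PC1: 52/80 = 0.65
  PC2: 15/80 = 0.1875
  PC3: 13/80 = 0.1625

Step 3 — cumulative fraction after k components = (λ_1 + ... + λ_k) / Σ λ:
  k = 1: 52/80 = 0.65
  k = 2: (52 + 15)/80 = 67/80 = 0.8375
  k = 3: (52 + 15 + 13)/80 = 80/80 = 1

Summary (fraction, with percent):

explained: PC1 0.65 (65%), PC2 0.1875 (18.75%), PC3 0.1625 (16.25%);  cumulative: 0.65, 0.8375, 1


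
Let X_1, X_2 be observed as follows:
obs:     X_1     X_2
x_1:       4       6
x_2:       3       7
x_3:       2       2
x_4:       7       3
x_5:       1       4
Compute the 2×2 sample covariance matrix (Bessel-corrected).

Step 1 — column means:
  mean(X_1) = (4 + 3 + 2 + 7 + 1) / 5 = 17/5 = 3.4
  mean(X_2) = (6 + 7 + 2 + 3 + 4) / 5 = 22/5 = 4.4

Step 2 — sample covariance S[i,j] = (1/(n-1)) · Σ_k (x_{k,i} - mean_i) · (x_{k,j} - mean_j), with n-1 = 4.
  S[X_1,X_1] = ((0.6)·(0.6) + (-0.4)·(-0.4) + (-1.4)·(-1.4) + (3.6)·(3.6) + (-2.4)·(-2.4)) / 4 = 21.2/4 = 5.3
  S[X_1,X_2] = ((0.6)·(1.6) + (-0.4)·(2.6) + (-1.4)·(-2.4) + (3.6)·(-1.4) + (-2.4)·(-0.4)) / 4 = -0.8/4 = -0.2
  S[X_2,X_2] = ((1.6)·(1.6) + (2.6)·(2.6) + (-2.4)·(-2.4) + (-1.4)·(-1.4) + (-0.4)·(-0.4)) / 4 = 17.2/4 = 4.3

S is symmetric (S[j,i] = S[i,j]). Assembling:

S = [[5.3, -0.2],
 [-0.2, 4.3]]


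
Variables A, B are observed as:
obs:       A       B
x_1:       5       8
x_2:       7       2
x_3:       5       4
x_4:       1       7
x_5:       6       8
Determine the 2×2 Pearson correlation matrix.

Step 1 — column means:
  mean(A) = (5 + 7 + 5 + 1 + 6) / 5 = 24/5 = 4.8
  mean(B) = (8 + 2 + 4 + 7 + 8) / 5 = 29/5 = 5.8

Step 2 — sample variances and covariances s[i,j] = (1/(n-1)) · Σ_k (x_{k,i} - mean_i) · (x_{k,j} - mean_j), with n-1 = 4:
  s[A,A] = ((0.2)·(0.2) + (2.2)·(2.2) + (0.2)·(0.2) + (-3.8)·(-3.8) + (1.2)·(1.2)) / 4 = 20.8/4 = 5.2
  s[A,B] = ((0.2)·(2.2) + (2.2)·(-3.8) + (0.2)·(-1.8) + (-3.8)·(1.2) + (1.2)·(2.2)) / 4 = -10.2/4 = -2.55
  s[B,B] = ((2.2)·(2.2) + (-3.8)·(-3.8) + (-1.8)·(-1.8) + (1.2)·(1.2) + (2.2)·(2.2)) / 4 = 28.8/4 = 7.2
  Sample standard deviations s_i = √(s[i,i]):
  s(A) = √(5.2) = 2.2804
  s(B) = √(7.2) = 2.6833

Step 3 — r_{ij} = s_{ij} / (s_i · s_j):
  r[A,A] = 1 (diagonal).
  r[A,B] = -2.55 / (2.2804 · 2.6833) = -2.55 / 6.1188 = -0.4167
  r[B,B] = 1 (diagonal).

R is symmetric with unit diagonal. Assembling:

R = [[1, -0.4167],
 [-0.4167, 1]]


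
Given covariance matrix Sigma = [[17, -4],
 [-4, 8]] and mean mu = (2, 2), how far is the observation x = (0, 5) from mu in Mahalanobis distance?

Step 1 — centre the observation: (x - mu) = (-2, 3).

Step 2 — invert Sigma. det(Sigma) = 17·8 - (-4)² = 120.
  Sigma^{-1} = (1/det) · [[d, -b], [-b, a]] = [[0.0667, 0.0333],
 [0.0333, 0.1417]].

Step 3 — form the quadratic (x - mu)^T · Sigma^{-1} · (x - mu):
  Sigma^{-1} · (x - mu) = (-0.0333, 0.3583).
  (x - mu)^T · [Sigma^{-1} · (x - mu)] = (-2)·(-0.0333) + (3)·(0.3583) = 1.1417.

Step 4 — take square root: d = √(1.1417) ≈ 1.0685.

d(x, mu) = √(1.1417) ≈ 1.0685


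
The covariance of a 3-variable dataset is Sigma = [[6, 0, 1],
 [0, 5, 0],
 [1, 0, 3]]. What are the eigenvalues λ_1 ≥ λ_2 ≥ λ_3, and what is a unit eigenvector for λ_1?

Step 1 — characteristic polynomial p(λ) = det(λI - Sigma) = λ³ - tr·λ² + c_1·λ - det, where tr = trace, c_1 = sum of the principal 2×2 minors, det = det(Sigma):
  tr = 6 + 5 + 3 = 14,
  c_1 = (6·5 - (0)²) + (6·3 - (1)²) + (5·3 - (0)²) = 30 + 17 + 15 = 62,
  det = 6·(5·3 - (0)²) - (0)·((0)·3 - (0)·(1)) + (1)·((0)·(0) - 5·(1)) = 6·(15) - (0)·(0) + (1)·(-5) = 85.
  So p(λ) = λ³ - 14λ² + 62λ - 85.
Step 2 — look for an integer root (rational root theorem: any rational root is an integer divisor of 85). Testing λ = 5:
  p(5) = 125 - 350 + 310 - 85 = 0  ✓
  Dividing out (λ - 5): p(λ) = (λ - 5)(λ² - 9λ + 17).
Step 3 — remaining eigenvalues from the quadratic λ² - 9λ + 17 = 0:
  Δ = 9² - 4·17 = 81 - 68 = 13,  λ = (9 ± √13)/2 = (9 ± 3.6056)/2 ≈ 6.3028 or 2.6972.
  Sorted: λ_1 = 6.3028,  λ_2 = 5,  λ_3 = 2.6972  (check: sum = 14 = tr ✓).

Step 4 — unit eigenvector for λ_1 ≈ 6.3028: v spans the null space of (Sigma - λ_1 I), whose rows are
  r_1 = (-0.3028, 0, 1),  r_2 = (0, -1.3028, 0),  r_3 = (1, 0, -3.3028).
  v is orthogonal to every row, so take v ∝ r_1 × r_2 = ((0)·(0) - (1)·(-1.3028), (1)·(0) - (-0.3028)·(0), (-0.3028)·(-1.3028) - (0)·(0)) ≈ (1.3028, 0, 0.3944).
  Let u = (1.3028, 0, 0.3944).
  ||u|| = √((1.3028)² + (0)² + (0.3944)²) = √(1.8528) ≈ 1.3612,  v_1 = u/||u|| ≈ (0.9571, 0, 0.2898) (||v_1|| = 1).

λ_1 = 6.3028,  λ_2 = 5,  λ_3 = 2.6972;  v_1 ≈ (0.9571, 0, 0.2898)


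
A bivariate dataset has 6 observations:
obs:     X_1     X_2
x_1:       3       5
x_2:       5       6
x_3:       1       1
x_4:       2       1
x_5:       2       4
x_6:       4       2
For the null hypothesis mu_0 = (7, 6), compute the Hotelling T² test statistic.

Step 1 — sample mean vector:
  mean(X_1) = (3 + 5 + 1 + 2 + 2 + 4) / 6 = 17/6 = 2.8333
  mean(X_2) = (5 + 6 + 1 + 1 + 4 + 2) / 6 = 19/6 = 3.1667
  x̄ = (2.8333, 3.1667),  deviation x̄ - mu_0 = (2.8333, 3.1667) - (7, 6) = (-4.1667, -2.8333).

Step 2 — sample covariance matrix, S[i,j] = (1/(n-1)) · Σ_k (x_{k,i} - mean_i) · (x_{k,j} - mean_j), divisor n-1 = 5:
  S[X_1,X_1] = ((0.1667)·(0.1667) + (2.1667)·(2.1667) + (-1.8333)·(-1.8333) + (-0.8333)·(-0.8333) + (-0.8333)·(-0.8333) + (1.1667)·(1.1667)) / 5 = 10.8333/5 = 2.1667
  S[X_1,X_2] = ((0.1667)·(1.8333) + (2.1667)·(2.8333) + (-1.8333)·(-2.1667) + (-0.8333)·(-2.1667) + (-0.8333)·(0.8333) + (1.1667)·(-1.1667)) / 5 = 10.1667/5 = 2.0333
  S[X_2,X_2] = ((1.8333)·(1.8333) + (2.8333)·(2.8333) + (-2.1667)·(-2.1667) + (-2.1667)·(-2.1667) + (0.8333)·(0.8333) + (-1.1667)·(-1.1667)) / 5 = 22.8333/5 = 4.5667
  S = [[2.1667, 2.0333],
 [2.0333, 4.5667]].

Step 3 — invert S. det(S) = 2.1667·4.5667 - (2.0333)² = 5.76.
  S^{-1} = (1/det) · [[d, -b], [-b, a]] = [[0.7928, -0.353],
 [-0.353, 0.3762]].

Step 4 — quadratic form (x̄ - mu_0)^T · S^{-1} · (x̄ - mu_0):
  S^{-1} · (x̄ - mu_0) = (-2.3032, 0.4051),
  (x̄ - mu_0)^T · [...] = (-4.1667)·(-2.3032) + (-2.8333)·(0.4051) = 8.4491.

Step 5 — scale by n: T² = 6 · 8.4491 = 50.6944.

T² ≈ 50.6944


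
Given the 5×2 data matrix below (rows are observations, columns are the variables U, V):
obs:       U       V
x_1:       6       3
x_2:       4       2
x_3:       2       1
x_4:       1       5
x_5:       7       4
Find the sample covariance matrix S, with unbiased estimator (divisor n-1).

Step 1 — column means:
  mean(U) = (6 + 4 + 2 + 1 + 7) / 5 = 20/5 = 4
  mean(V) = (3 + 2 + 1 + 5 + 4) / 5 = 15/5 = 3

Step 2 — sample covariance S[i,j] = (1/(n-1)) · Σ_k (x_{k,i} - mean_i) · (x_{k,j} - mean_j), with n-1 = 4.
  S[U,U] = ((2)·(2) + (0)·(0) + (-2)·(-2) + (-3)·(-3) + (3)·(3)) / 4 = 26/4 = 6.5
  S[U,V] = ((2)·(0) + (0)·(-1) + (-2)·(-2) + (-3)·(2) + (3)·(1)) / 4 = 1/4 = 0.25
  S[V,V] = ((0)·(0) + (-1)·(-1) + (-2)·(-2) + (2)·(2) + (1)·(1)) / 4 = 10/4 = 2.5

S is symmetric (S[j,i] = S[i,j]). Assembling:

S = [[6.5, 0.25],
 [0.25, 2.5]]


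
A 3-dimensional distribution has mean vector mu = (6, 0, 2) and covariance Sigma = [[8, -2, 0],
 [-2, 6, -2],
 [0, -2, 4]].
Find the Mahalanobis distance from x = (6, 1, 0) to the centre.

Step 1 — centre the observation: (x - mu) = (0, 1, -2).

Step 2 — invert Sigma (cofactor / det for 3×3, or solve directly):
  Sigma^{-1} = [[0.1389, 0.0556, 0.0278],
 [0.0556, 0.2222, 0.1111],
 [0.0278, 0.1111, 0.3056]].

Step 3 — form the quadratic (x - mu)^T · Sigma^{-1} · (x - mu):
  Sigma^{-1} · (x - mu) = (0, 0, -0.5).
  (x - mu)^T · [Sigma^{-1} · (x - mu)] = (0)·(0) + (1)·(0) + (-2)·(-0.5) = 1.

Step 4 — take square root: d = √(1) ≈ 1.

d(x, mu) = √(1) ≈ 1


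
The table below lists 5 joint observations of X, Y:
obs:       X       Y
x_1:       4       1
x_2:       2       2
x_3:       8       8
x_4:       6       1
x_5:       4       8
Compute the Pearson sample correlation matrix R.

Step 1 — column means:
  mean(X) = (4 + 2 + 8 + 6 + 4) / 5 = 24/5 = 4.8
  mean(Y) = (1 + 2 + 8 + 1 + 8) / 5 = 20/5 = 4

Step 2 — sample variances and covariances s[i,j] = (1/(n-1)) · Σ_k (x_{k,i} - mean_i) · (x_{k,j} - mean_j), with n-1 = 4:
  s[X,X] = ((-0.8)·(-0.8) + (-2.8)·(-2.8) + (3.2)·(3.2) + (1.2)·(1.2) + (-0.8)·(-0.8)) / 4 = 20.8/4 = 5.2
  s[X,Y] = ((-0.8)·(-3) + (-2.8)·(-2) + (3.2)·(4) + (1.2)·(-3) + (-0.8)·(4)) / 4 = 14/4 = 3.5
  s[Y,Y] = ((-3)·(-3) + (-2)·(-2) + (4)·(4) + (-3)·(-3) + (4)·(4)) / 4 = 54/4 = 13.5
  Sample standard deviations s_i = √(s[i,i]):
  s(X) = √(5.2) = 2.2804
  s(Y) = √(13.5) = 3.6742

Step 3 — r_{ij} = s_{ij} / (s_i · s_j):
  r[X,X] = 1 (diagonal).
  r[X,Y] = 3.5 / (2.2804 · 3.6742) = 3.5 / 8.3785 = 0.4177
  r[Y,Y] = 1 (diagonal).

R is symmetric with unit diagonal. Assembling:

R = [[1, 0.4177],
 [0.4177, 1]]


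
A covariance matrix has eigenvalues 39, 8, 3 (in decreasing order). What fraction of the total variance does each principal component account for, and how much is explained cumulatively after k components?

Step 1 — total variance = trace(Sigma) = Σ λ_i = 39 + 8 + 3 = 50.

Step 2 — fraction explained by component i = λ_i / Σ λ:
  PC1: 39/50 = 0.78
  PC2: 8/50 = 0.16
  PC3: 3/50 = 0.06

Step 3 — cumulative fraction after k components = (λ_1 + ... + λ_k) / Σ λ:
  k = 1: 39/50 = 0.78
  k = 2: (39 + 8)/50 = 47/50 = 0.94
  k = 3: (39 + 8 + 3)/50 = 50/50 = 1

Summary (fraction, with percent):

explained: PC1 0.78 (78%), PC2 0.16 (16%), PC3 0.06 (6%);  cumulative: 0.78, 0.94, 1


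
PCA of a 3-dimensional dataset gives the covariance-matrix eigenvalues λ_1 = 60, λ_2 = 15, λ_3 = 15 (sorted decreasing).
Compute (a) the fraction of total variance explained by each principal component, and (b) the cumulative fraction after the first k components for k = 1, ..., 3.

Step 1 — total variance = trace(Sigma) = Σ λ_i = 60 + 15 + 15 = 90.

Step 2 — fraction explained by component i = λ_i / Σ λ:
  PC1: 60/90 = 0.6667
  PC2: 15/90 = 0.1667
  PC3: 15/90 = 0.1667

Step 3 — cumulative fraction after k components = (λ_1 + ... + λ_k) / Σ λ:
  k = 1: 60/90 = 0.6667
  k = 2: (60 + 15)/90 = 75/90 = 0.8333
  k = 3: (60 + 15 + 15)/90 = 90/90 = 1

Summary (fraction, with percent):

explained: PC1 0.6667 (66.67%), PC2 0.1667 (16.67%), PC3 0.1667 (16.67%);  cumulative: 0.6667, 0.8333, 1


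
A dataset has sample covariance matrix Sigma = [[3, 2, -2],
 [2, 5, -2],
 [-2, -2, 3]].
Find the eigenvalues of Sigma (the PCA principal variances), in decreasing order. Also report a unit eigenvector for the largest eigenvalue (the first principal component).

Step 1 — characteristic polynomial p(λ) = det(λI - Sigma) = λ³ - tr·λ² + c_1·λ - det, where tr = trace, c_1 = sum of the principal 2×2 minors, det = det(Sigma):
  tr = 3 + 5 + 3 = 11,
  c_1 = (3·5 - (2)²) + (3·3 - (-2)²) + (5·3 - (-2)²) = 11 + 5 + 11 = 27,
  det = 3·(5·3 - (-2)²) - (2)·((2)·3 - (-2)·(-2)) + (-2)·((2)·(-2) - 5·(-2)) = 3·(11) - (2)·(2) + (-2)·(6) = 17.
  So p(λ) = λ³ - 11λ² + 27λ - 17.
Step 2 — look for an integer root (rational root theorem: any rational root is an integer divisor of 17). Testing λ = 1:
  p(1) = 1 - 11 + 27 - 17 = 0  ✓
  Dividing out (λ - 1): p(λ) = (λ - 1)(λ² - 10λ + 17).
Step 3 — remaining eigenvalues from the quadratic λ² - 10λ + 17 = 0:
  Δ = 10² - 4·17 = 100 - 68 = 32,  λ = (10 ± √32)/2 = (10 ± 5.6569)/2 ≈ 7.8284 or 2.1716.
  Sorted: λ_1 = 7.8284,  λ_2 = 2.1716,  λ_3 = 1  (check: sum = 11 = tr ✓).

Step 4 — unit eigenvector for λ_1 ≈ 7.8284: v spans the null space of (Sigma - λ_1 I), whose rows are
  r_1 = (-4.8284, 2, -2),  r_2 = (2, -2.8284, -2),  r_3 = (-2, -2, -4.8284).
  v is orthogonal to every row, so take v ∝ r_1 × r_2 = ((2)·(-2) - (-2)·(-2.8284), (-2)·(2) - (-4.8284)·(-2), (-4.8284)·(-2.8284) - (2)·(2)) ≈ (-9.6569, -13.6569, 9.6569).
  Rescale (multiply by -1 so the first nonzero entry is positive): u = (9.6569, 13.6569, -9.6569).
  ||u|| = √((9.6569)² + (13.6569)² + (-9.6569)²) = √(373.0193) ≈ 19.3137,  v_1 = u/||u|| ≈ (0.5, 0.7071, -0.5) (||v_1|| = 1).

λ_1 = 7.8284,  λ_2 = 2.1716,  λ_3 = 1;  v_1 ≈ (0.5, 0.7071, -0.5)


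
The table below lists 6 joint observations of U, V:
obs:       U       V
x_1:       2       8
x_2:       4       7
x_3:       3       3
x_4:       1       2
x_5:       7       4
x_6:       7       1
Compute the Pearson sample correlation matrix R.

Step 1 — column means:
  mean(U) = (2 + 4 + 3 + 1 + 7 + 7) / 6 = 24/6 = 4
  mean(V) = (8 + 7 + 3 + 2 + 4 + 1) / 6 = 25/6 = 4.1667

Step 2 — sample variances and covariances s[i,j] = (1/(n-1)) · Σ_k (x_{k,i} - mean_i) · (x_{k,j} - mean_j), with n-1 = 5:
  s[U,U] = ((-2)·(-2) + (0)·(0) + (-1)·(-1) + (-3)·(-3) + (3)·(3) + (3)·(3)) / 5 = 32/5 = 6.4
  s[U,V] = ((-2)·(3.8333) + (0)·(2.8333) + (-1)·(-1.1667) + (-3)·(-2.1667) + (3)·(-0.1667) + (3)·(-3.1667)) / 5 = -10/5 = -2
  s[V,V] = ((3.8333)·(3.8333) + (2.8333)·(2.8333) + (-1.1667)·(-1.1667) + (-2.1667)·(-2.1667) + (-0.1667)·(-0.1667) + (-3.1667)·(-3.1667)) / 5 = 38.8333/5 = 7.7667
  Sample standard deviations s_i = √(s[i,i]):
  s(U) = √(6.4) = 2.5298
  s(V) = √(7.7667) = 2.7869

Step 3 — r_{ij} = s_{ij} / (s_i · s_j):
  r[U,U] = 1 (diagonal).
  r[U,V] = -2 / (2.5298 · 2.7869) = -2 / 7.0503 = -0.2837
  r[V,V] = 1 (diagonal).

R is symmetric with unit diagonal. Assembling:

R = [[1, -0.2837],
 [-0.2837, 1]]


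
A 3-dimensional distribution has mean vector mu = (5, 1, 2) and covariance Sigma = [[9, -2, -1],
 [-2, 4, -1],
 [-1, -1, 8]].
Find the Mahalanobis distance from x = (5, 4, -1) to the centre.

Step 1 — centre the observation: (x - mu) = (0, 3, -3).

Step 2 — invert Sigma (cofactor / det for 3×3, or solve directly):
  Sigma^{-1} = [[0.1297, 0.0711, 0.0251],
 [0.0711, 0.2971, 0.046],
 [0.0251, 0.046, 0.1339]].

Step 3 — form the quadratic (x - mu)^T · Sigma^{-1} · (x - mu):
  Sigma^{-1} · (x - mu) = (0.1381, 0.7531, -0.2636).
  (x - mu)^T · [Sigma^{-1} · (x - mu)] = (0)·(0.1381) + (3)·(0.7531) + (-3)·(-0.2636) = 3.0502.

Step 4 — take square root: d = √(3.0502) ≈ 1.7465.

d(x, mu) = √(3.0502) ≈ 1.7465


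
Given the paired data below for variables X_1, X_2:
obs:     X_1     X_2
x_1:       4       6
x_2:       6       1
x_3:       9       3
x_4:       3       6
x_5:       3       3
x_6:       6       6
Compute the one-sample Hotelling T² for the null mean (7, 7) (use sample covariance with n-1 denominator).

Step 1 — sample mean vector:
  mean(X_1) = (4 + 6 + 9 + 3 + 3 + 6) / 6 = 31/6 = 5.1667
  mean(X_2) = (6 + 1 + 3 + 6 + 3 + 6) / 6 = 25/6 = 4.1667
  x̄ = (5.1667, 4.1667),  deviation x̄ - mu_0 = (5.1667, 4.1667) - (7, 7) = (-1.8333, -2.8333).

Step 2 — sample covariance matrix, S[i,j] = (1/(n-1)) · Σ_k (x_{k,i} - mean_i) · (x_{k,j} - mean_j), divisor n-1 = 5:
  S[X_1,X_1] = ((-1.1667)·(-1.1667) + (0.8333)·(0.8333) + (3.8333)·(3.8333) + (-2.1667)·(-2.1667) + (-2.1667)·(-2.1667) + (0.8333)·(0.8333)) / 5 = 26.8333/5 = 5.3667
  S[X_1,X_2] = ((-1.1667)·(1.8333) + (0.8333)·(-3.1667) + (3.8333)·(-1.1667) + (-2.1667)·(1.8333) + (-2.1667)·(-1.1667) + (0.8333)·(1.8333)) / 5 = -9.1667/5 = -1.8333
  S[X_2,X_2] = ((1.8333)·(1.8333) + (-3.1667)·(-3.1667) + (-1.1667)·(-1.1667) + (1.8333)·(1.8333) + (-1.1667)·(-1.1667) + (1.8333)·(1.8333)) / 5 = 22.8333/5 = 4.5667
  S = [[5.3667, -1.8333],
 [-1.8333, 4.5667]].

Step 3 — invert S. det(S) = 5.3667·4.5667 - (-1.8333)² = 21.1467.
  S^{-1} = (1/det) · [[d, -b], [-b, a]] = [[0.216, 0.0867],
 [0.0867, 0.2538]].

Step 4 — quadratic form (x̄ - mu_0)^T · S^{-1} · (x̄ - mu_0):
  S^{-1} · (x̄ - mu_0) = (-0.6416, -0.878),
  (x̄ - mu_0)^T · [...] = (-1.8333)·(-0.6416) + (-2.8333)·(-0.878) = 3.6638.

Step 5 — scale by n: T² = 6 · 3.6638 = 21.983.

T² ≈ 21.983


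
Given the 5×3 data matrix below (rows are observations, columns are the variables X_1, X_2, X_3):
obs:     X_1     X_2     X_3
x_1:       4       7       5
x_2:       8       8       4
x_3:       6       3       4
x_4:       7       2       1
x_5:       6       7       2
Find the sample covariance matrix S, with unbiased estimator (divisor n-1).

Step 1 — column means:
  mean(X_1) = (4 + 8 + 6 + 7 + 6) / 5 = 31/5 = 6.2
  mean(X_2) = (7 + 8 + 3 + 2 + 7) / 5 = 27/5 = 5.4
  mean(X_3) = (5 + 4 + 4 + 1 + 2) / 5 = 16/5 = 3.2

Step 2 — sample covariance S[i,j] = (1/(n-1)) · Σ_k (x_{k,i} - mean_i) · (x_{k,j} - mean_j), with n-1 = 4.
  S[X_1,X_1] = ((-2.2)·(-2.2) + (1.8)·(1.8) + (-0.2)·(-0.2) + (0.8)·(0.8) + (-0.2)·(-0.2)) / 4 = 8.8/4 = 2.2
  S[X_1,X_2] = ((-2.2)·(1.6) + (1.8)·(2.6) + (-0.2)·(-2.4) + (0.8)·(-3.4) + (-0.2)·(1.6)) / 4 = -1.4/4 = -0.35
  S[X_1,X_3] = ((-2.2)·(1.8) + (1.8)·(0.8) + (-0.2)·(0.8) + (0.8)·(-2.2) + (-0.2)·(-1.2)) / 4 = -4.2/4 = -1.05
  S[X_2,X_2] = ((1.6)·(1.6) + (2.6)·(2.6) + (-2.4)·(-2.4) + (-3.4)·(-3.4) + (1.6)·(1.6)) / 4 = 29.2/4 = 7.3
  S[X_2,X_3] = ((1.6)·(1.8) + (2.6)·(0.8) + (-2.4)·(0.8) + (-3.4)·(-2.2) + (1.6)·(-1.2)) / 4 = 8.6/4 = 2.15
  S[X_3,X_3] = ((1.8)·(1.8) + (0.8)·(0.8) + (0.8)·(0.8) + (-2.2)·(-2.2) + (-1.2)·(-1.2)) / 4 = 10.8/4 = 2.7

S is symmetric (S[j,i] = S[i,j]). Assembling:

S = [[2.2, -0.35, -1.05],
 [-0.35, 7.3, 2.15],
 [-1.05, 2.15, 2.7]]


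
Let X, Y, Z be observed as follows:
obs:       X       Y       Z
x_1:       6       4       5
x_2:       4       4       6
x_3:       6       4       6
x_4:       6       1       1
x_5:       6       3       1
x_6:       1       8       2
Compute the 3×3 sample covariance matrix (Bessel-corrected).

Step 1 — column means:
  mean(X) = (6 + 4 + 6 + 6 + 6 + 1) / 6 = 29/6 = 4.8333
  mean(Y) = (4 + 4 + 4 + 1 + 3 + 8) / 6 = 24/6 = 4
  mean(Z) = (5 + 6 + 6 + 1 + 1 + 2) / 6 = 21/6 = 3.5

Step 2 — sample covariance S[i,j] = (1/(n-1)) · Σ_k (x_{k,i} - mean_i) · (x_{k,j} - mean_j), with n-1 = 5.
  S[X,X] = ((1.1667)·(1.1667) + (-0.8333)·(-0.8333) + (1.1667)·(1.1667) + (1.1667)·(1.1667) + (1.1667)·(1.1667) + (-3.8333)·(-3.8333)) / 5 = 20.8333/5 = 4.1667
  S[X,Y] = ((1.1667)·(0) + (-0.8333)·(0) + (1.1667)·(0) + (1.1667)·(-3) + (1.1667)·(-1) + (-3.8333)·(4)) / 5 = -20/5 = -4
  S[X,Z] = ((1.1667)·(1.5) + (-0.8333)·(2.5) + (1.1667)·(2.5) + (1.1667)·(-2.5) + (1.1667)·(-2.5) + (-3.8333)·(-1.5)) / 5 = 2.5/5 = 0.5
  S[Y,Y] = ((0)·(0) + (0)·(0) + (0)·(0) + (-3)·(-3) + (-1)·(-1) + (4)·(4)) / 5 = 26/5 = 5.2
  S[Y,Z] = ((0)·(1.5) + (0)·(2.5) + (0)·(2.5) + (-3)·(-2.5) + (-1)·(-2.5) + (4)·(-1.5)) / 5 = 4/5 = 0.8
  S[Z,Z] = ((1.5)·(1.5) + (2.5)·(2.5) + (2.5)·(2.5) + (-2.5)·(-2.5) + (-2.5)·(-2.5) + (-1.5)·(-1.5)) / 5 = 29.5/5 = 5.9

S is symmetric (S[j,i] = S[i,j]). Assembling:

S = [[4.1667, -4, 0.5],
 [-4, 5.2, 0.8],
 [0.5, 0.8, 5.9]]


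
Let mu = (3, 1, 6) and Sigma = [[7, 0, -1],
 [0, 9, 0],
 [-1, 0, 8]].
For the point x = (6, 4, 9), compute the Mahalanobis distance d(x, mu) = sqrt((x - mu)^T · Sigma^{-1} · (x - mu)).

Step 1 — centre the observation: (x - mu) = (3, 3, 3).

Step 2 — invert Sigma (cofactor / det for 3×3, or solve directly):
  Sigma^{-1} = [[0.1455, 0, 0.0182],
 [0, 0.1111, 0],
 [0.0182, 0, 0.1273]].

Step 3 — form the quadratic (x - mu)^T · Sigma^{-1} · (x - mu):
  Sigma^{-1} · (x - mu) = (0.4909, 0.3333, 0.4364).
  (x - mu)^T · [Sigma^{-1} · (x - mu)] = (3)·(0.4909) + (3)·(0.3333) + (3)·(0.4364) = 3.7818.

Step 4 — take square root: d = √(3.7818) ≈ 1.9447.

d(x, mu) = √(3.7818) ≈ 1.9447


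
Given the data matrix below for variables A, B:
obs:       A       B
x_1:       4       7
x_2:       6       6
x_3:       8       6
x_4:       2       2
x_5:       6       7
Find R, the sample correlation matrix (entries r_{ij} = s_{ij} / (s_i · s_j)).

Step 1 — column means:
  mean(A) = (4 + 6 + 8 + 2 + 6) / 5 = 26/5 = 5.2
  mean(B) = (7 + 6 + 6 + 2 + 7) / 5 = 28/5 = 5.6

Step 2 — sample variances and covariances s[i,j] = (1/(n-1)) · Σ_k (x_{k,i} - mean_i) · (x_{k,j} - mean_j), with n-1 = 4:
  s[A,A] = ((-1.2)·(-1.2) + (0.8)·(0.8) + (2.8)·(2.8) + (-3.2)·(-3.2) + (0.8)·(0.8)) / 4 = 20.8/4 = 5.2
  s[A,B] = ((-1.2)·(1.4) + (0.8)·(0.4) + (2.8)·(0.4) + (-3.2)·(-3.6) + (0.8)·(1.4)) / 4 = 12.4/4 = 3.1
  s[B,B] = ((1.4)·(1.4) + (0.4)·(0.4) + (0.4)·(0.4) + (-3.6)·(-3.6) + (1.4)·(1.4)) / 4 = 17.2/4 = 4.3
  Sample standard deviations s_i = √(s[i,i]):
  s(A) = √(5.2) = 2.2804
  s(B) = √(4.3) = 2.0736

Step 3 — r_{ij} = s_{ij} / (s_i · s_j):
  r[A,A] = 1 (diagonal).
  r[A,B] = 3.1 / (2.2804 · 2.0736) = 3.1 / 4.7286 = 0.6556
  r[B,B] = 1 (diagonal).

R is symmetric with unit diagonal. Assembling:

R = [[1, 0.6556],
 [0.6556, 1]]


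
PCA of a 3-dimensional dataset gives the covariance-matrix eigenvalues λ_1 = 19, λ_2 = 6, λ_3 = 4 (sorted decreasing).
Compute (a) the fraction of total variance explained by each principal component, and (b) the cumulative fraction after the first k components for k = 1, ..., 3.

Step 1 — total variance = trace(Sigma) = Σ λ_i = 19 + 6 + 4 = 29.

Step 2 — fraction explained by component i = λ_i / Σ λ:
  PC1: 19/29 = 0.6552
  PC2: 6/29 = 0.2069
  PC3: 4/29 = 0.1379

Step 3 — cumulative fraction after k components = (λ_1 + ... + λ_k) / Σ λ:
  k = 1: 19/29 = 0.6552
  k = 2: (19 + 6)/29 = 25/29 = 0.8621
  k = 3: (19 + 6 + 4)/29 = 29/29 = 1

Summary (fraction, with percent):

explained: PC1 0.6552 (65.52%), PC2 0.2069 (20.69%), PC3 0.1379 (13.79%);  cumulative: 0.6552, 0.8621, 1


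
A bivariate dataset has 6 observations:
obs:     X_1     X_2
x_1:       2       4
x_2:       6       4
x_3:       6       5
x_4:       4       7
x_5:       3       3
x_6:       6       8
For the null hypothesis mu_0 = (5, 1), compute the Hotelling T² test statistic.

Step 1 — sample mean vector:
  mean(X_1) = (2 + 6 + 6 + 4 + 3 + 6) / 6 = 27/6 = 4.5
  mean(X_2) = (4 + 4 + 5 + 7 + 3 + 8) / 6 = 31/6 = 5.1667
  x̄ = (4.5, 5.1667),  deviation x̄ - mu_0 = (4.5, 5.1667) - (5, 1) = (-0.5, 4.1667).

Step 2 — sample covariance matrix, S[i,j] = (1/(n-1)) · Σ_k (x_{k,i} - mean_i) · (x_{k,j} - mean_j), divisor n-1 = 5:
  S[X_1,X_1] = ((-2.5)·(-2.5) + (1.5)·(1.5) + (1.5)·(1.5) + (-0.5)·(-0.5) + (-1.5)·(-1.5) + (1.5)·(1.5)) / 5 = 15.5/5 = 3.1
  S[X_1,X_2] = ((-2.5)·(-1.1667) + (1.5)·(-1.1667) + (1.5)·(-0.1667) + (-0.5)·(1.8333) + (-1.5)·(-2.1667) + (1.5)·(2.8333)) / 5 = 7.5/5 = 1.5
  S[X_2,X_2] = ((-1.1667)·(-1.1667) + (-1.1667)·(-1.1667) + (-0.1667)·(-0.1667) + (1.8333)·(1.8333) + (-2.1667)·(-2.1667) + (2.8333)·(2.8333)) / 5 = 18.8333/5 = 3.7667
  S = [[3.1, 1.5],
 [1.5, 3.7667]].

Step 3 — invert S. det(S) = 3.1·3.7667 - (1.5)² = 9.4267.
  S^{-1} = (1/det) · [[d, -b], [-b, a]] = [[0.3996, -0.1591],
 [-0.1591, 0.3289]].

Step 4 — quadratic form (x̄ - mu_0)^T · S^{-1} · (x̄ - mu_0):
  S^{-1} · (x̄ - mu_0) = (-0.8628, 1.4498),
  (x̄ - mu_0)^T · [...] = (-0.5)·(-0.8628) + (4.1667)·(1.4498) = 6.4722.

Step 5 — scale by n: T² = 6 · 6.4722 = 38.8331.

T² ≈ 38.8331


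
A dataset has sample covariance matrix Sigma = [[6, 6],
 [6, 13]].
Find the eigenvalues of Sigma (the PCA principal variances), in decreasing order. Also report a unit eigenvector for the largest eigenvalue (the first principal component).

Step 1 — characteristic polynomial of 2×2 Sigma:
  det(Sigma - λI) = λ² - trace · λ + det = 0.
  trace = 6 + 13 = 19, det = 6·13 - (6)² = 42.
Step 2 — discriminant:
  Δ = trace² - 4·det = 361 - 168 = 193.
Step 3 — eigenvalues:
  λ = (trace ± √Δ)/2 = (19 ± 13.8924)/2,
  λ_1 = 16.4462,  λ_2 = 2.5538.

Step 4 — unit eigenvector for λ_1: solve (Sigma - λ_1 I)v = 0. First row:
  (6 - 16.4462)·v_x + (6)·v_y = 0, i.e. (-10.4462)·v_x + (6)·v_y = 0,
  so v ∝ (b, λ_1 - a) = (6, 10.4462) = u.
  ||u|| = √((6)² + (10.4462)²) = √(145.1236) ≈ 12.0467,
  v_1 = u/||u|| ≈ (0.4981, 0.8671) (||v_1|| = 1).

λ_1 = 16.4462,  λ_2 = 2.5538;  v_1 ≈ (0.4981, 0.8671)


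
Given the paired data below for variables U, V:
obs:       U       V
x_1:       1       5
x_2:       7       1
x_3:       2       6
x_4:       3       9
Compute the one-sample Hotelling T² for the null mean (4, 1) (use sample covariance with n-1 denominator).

Step 1 — sample mean vector:
  mean(U) = (1 + 7 + 2 + 3) / 4 = 13/4 = 3.25
  mean(V) = (5 + 1 + 6 + 9) / 4 = 21/4 = 5.25
  x̄ = (3.25, 5.25),  deviation x̄ - mu_0 = (3.25, 5.25) - (4, 1) = (-0.75, 4.25).

Step 2 — sample covariance matrix, S[i,j] = (1/(n-1)) · Σ_k (x_{k,i} - mean_i) · (x_{k,j} - mean_j), divisor n-1 = 3:
  S[U,U] = ((-2.25)·(-2.25) + (3.75)·(3.75) + (-1.25)·(-1.25) + (-0.25)·(-0.25)) / 3 = 20.75/3 = 6.9167
  S[U,V] = ((-2.25)·(-0.25) + (3.75)·(-4.25) + (-1.25)·(0.75) + (-0.25)·(3.75)) / 3 = -17.25/3 = -5.75
  S[V,V] = ((-0.25)·(-0.25) + (-4.25)·(-4.25) + (0.75)·(0.75) + (3.75)·(3.75)) / 3 = 32.75/3 = 10.9167
  S = [[6.9167, -5.75],
 [-5.75, 10.9167]].

Step 3 — invert S. det(S) = 6.9167·10.9167 - (-5.75)² = 42.4444.
  S^{-1} = (1/det) · [[d, -b], [-b, a]] = [[0.2572, 0.1355],
 [0.1355, 0.163]].

Step 4 — quadratic form (x̄ - mu_0)^T · S^{-1} · (x̄ - mu_0):
  S^{-1} · (x̄ - mu_0) = (0.3829, 0.591),
  (x̄ - mu_0)^T · [...] = (-0.75)·(0.3829) + (4.25)·(0.591) = 2.2245.

Step 5 — scale by n: T² = 4 · 2.2245 = 8.8979.

T² ≈ 8.8979


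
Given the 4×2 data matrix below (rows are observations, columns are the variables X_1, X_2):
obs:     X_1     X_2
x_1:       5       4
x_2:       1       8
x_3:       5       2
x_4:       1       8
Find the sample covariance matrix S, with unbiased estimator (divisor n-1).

Step 1 — column means:
  mean(X_1) = (5 + 1 + 5 + 1) / 4 = 12/4 = 3
  mean(X_2) = (4 + 8 + 2 + 8) / 4 = 22/4 = 5.5

Step 2 — sample covariance S[i,j] = (1/(n-1)) · Σ_k (x_{k,i} - mean_i) · (x_{k,j} - mean_j), with n-1 = 3.
  S[X_1,X_1] = ((2)·(2) + (-2)·(-2) + (2)·(2) + (-2)·(-2)) / 3 = 16/3 = 5.3333
  S[X_1,X_2] = ((2)·(-1.5) + (-2)·(2.5) + (2)·(-3.5) + (-2)·(2.5)) / 3 = -20/3 = -6.6667
  S[X_2,X_2] = ((-1.5)·(-1.5) + (2.5)·(2.5) + (-3.5)·(-3.5) + (2.5)·(2.5)) / 3 = 27/3 = 9

S is symmetric (S[j,i] = S[i,j]). Assembling:

S = [[5.3333, -6.6667],
 [-6.6667, 9]]


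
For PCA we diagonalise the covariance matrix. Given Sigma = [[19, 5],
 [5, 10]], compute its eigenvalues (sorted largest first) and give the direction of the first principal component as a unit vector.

Step 1 — characteristic polynomial of 2×2 Sigma:
  det(Sigma - λI) = λ² - trace · λ + det = 0.
  trace = 19 + 10 = 29, det = 19·10 - (5)² = 165.
Step 2 — discriminant:
  Δ = trace² - 4·det = 841 - 660 = 181.
Step 3 — eigenvalues:
  λ = (trace ± √Δ)/2 = (29 ± 13.4536)/2,
  λ_1 = 21.2268,  λ_2 = 7.7732.

Step 4 — unit eigenvector for λ_1: solve (Sigma - λ_1 I)v = 0. First row:
  (19 - 21.2268)·v_x + (5)·v_y = 0, i.e. (-2.2268)·v_x + (5)·v_y = 0,
  so v ∝ (b, λ_1 - a) = (5, 2.2268) = u.
  ||u|| = √((5)² + (2.2268)²) = √(29.9587) ≈ 5.4735,
  v_1 = u/||u|| ≈ (0.9135, 0.4068) (||v_1|| = 1).

λ_1 = 21.2268,  λ_2 = 7.7732;  v_1 ≈ (0.9135, 0.4068)


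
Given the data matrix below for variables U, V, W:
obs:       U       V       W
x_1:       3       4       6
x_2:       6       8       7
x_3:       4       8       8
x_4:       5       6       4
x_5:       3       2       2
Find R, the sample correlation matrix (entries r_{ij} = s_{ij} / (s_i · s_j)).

Step 1 — column means:
  mean(U) = (3 + 6 + 4 + 5 + 3) / 5 = 21/5 = 4.2
  mean(V) = (4 + 8 + 8 + 6 + 2) / 5 = 28/5 = 5.6
  mean(W) = (6 + 7 + 8 + 4 + 2) / 5 = 27/5 = 5.4

Step 2 — sample variances and covariances s[i,j] = (1/(n-1)) · Σ_k (x_{k,i} - mean_i) · (x_{k,j} - mean_j), with n-1 = 4:
  s[U,U] = ((-1.2)·(-1.2) + (1.8)·(1.8) + (-0.2)·(-0.2) + (0.8)·(0.8) + (-1.2)·(-1.2)) / 4 = 6.8/4 = 1.7
  s[U,V] = ((-1.2)·(-1.6) + (1.8)·(2.4) + (-0.2)·(2.4) + (0.8)·(0.4) + (-1.2)·(-3.6)) / 4 = 10.4/4 = 2.6
  s[U,W] = ((-1.2)·(0.6) + (1.8)·(1.6) + (-0.2)·(2.6) + (0.8)·(-1.4) + (-1.2)·(-3.4)) / 4 = 4.6/4 = 1.15
  s[V,V] = ((-1.6)·(-1.6) + (2.4)·(2.4) + (2.4)·(2.4) + (0.4)·(0.4) + (-3.6)·(-3.6)) / 4 = 27.2/4 = 6.8
  s[V,W] = ((-1.6)·(0.6) + (2.4)·(1.6) + (2.4)·(2.6) + (0.4)·(-1.4) + (-3.6)·(-3.4)) / 4 = 20.8/4 = 5.2
  s[W,W] = ((0.6)·(0.6) + (1.6)·(1.6) + (2.6)·(2.6) + (-1.4)·(-1.4) + (-3.4)·(-3.4)) / 4 = 23.2/4 = 5.8
  Sample standard deviations s_i = √(s[i,i]):
  s(U) = √(1.7) = 1.3038
  s(V) = √(6.8) = 2.6077
  s(W) = √(5.8) = 2.4083

Step 3 — r_{ij} = s_{ij} / (s_i · s_j):
  r[U,U] = 1 (diagonal).
  r[U,V] = 2.6 / (1.3038 · 2.6077) = 2.6 / 3.4 = 0.7647
  r[U,W] = 1.15 / (1.3038 · 2.4083) = 1.15 / 3.1401 = 0.3662
  r[V,V] = 1 (diagonal).
  r[V,W] = 5.2 / (2.6077 · 2.4083) = 5.2 / 6.2801 = 0.828
  r[W,W] = 1 (diagonal).

R is symmetric with unit diagonal. Assembling:

R = [[1, 0.7647, 0.3662],
 [0.7647, 1, 0.828],
 [0.3662, 0.828, 1]]
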